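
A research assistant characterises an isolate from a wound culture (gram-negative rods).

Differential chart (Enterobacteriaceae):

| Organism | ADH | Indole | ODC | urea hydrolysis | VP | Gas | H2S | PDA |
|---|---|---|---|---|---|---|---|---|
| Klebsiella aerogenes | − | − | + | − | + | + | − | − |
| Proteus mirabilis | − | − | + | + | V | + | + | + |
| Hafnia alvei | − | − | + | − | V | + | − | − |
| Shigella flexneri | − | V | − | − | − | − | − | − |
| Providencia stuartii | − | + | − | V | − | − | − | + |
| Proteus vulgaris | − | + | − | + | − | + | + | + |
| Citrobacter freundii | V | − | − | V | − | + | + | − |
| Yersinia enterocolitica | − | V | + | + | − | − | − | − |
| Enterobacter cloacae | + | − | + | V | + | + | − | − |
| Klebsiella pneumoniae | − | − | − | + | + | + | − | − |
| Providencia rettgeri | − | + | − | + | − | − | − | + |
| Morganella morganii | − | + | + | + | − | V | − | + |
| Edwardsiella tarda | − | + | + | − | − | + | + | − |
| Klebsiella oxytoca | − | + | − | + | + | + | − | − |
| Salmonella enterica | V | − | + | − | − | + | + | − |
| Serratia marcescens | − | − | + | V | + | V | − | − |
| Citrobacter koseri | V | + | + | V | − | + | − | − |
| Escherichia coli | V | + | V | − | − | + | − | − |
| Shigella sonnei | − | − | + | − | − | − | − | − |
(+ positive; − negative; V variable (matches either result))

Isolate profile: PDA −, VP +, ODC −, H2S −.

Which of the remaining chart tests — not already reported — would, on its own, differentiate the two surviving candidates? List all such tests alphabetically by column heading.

Indole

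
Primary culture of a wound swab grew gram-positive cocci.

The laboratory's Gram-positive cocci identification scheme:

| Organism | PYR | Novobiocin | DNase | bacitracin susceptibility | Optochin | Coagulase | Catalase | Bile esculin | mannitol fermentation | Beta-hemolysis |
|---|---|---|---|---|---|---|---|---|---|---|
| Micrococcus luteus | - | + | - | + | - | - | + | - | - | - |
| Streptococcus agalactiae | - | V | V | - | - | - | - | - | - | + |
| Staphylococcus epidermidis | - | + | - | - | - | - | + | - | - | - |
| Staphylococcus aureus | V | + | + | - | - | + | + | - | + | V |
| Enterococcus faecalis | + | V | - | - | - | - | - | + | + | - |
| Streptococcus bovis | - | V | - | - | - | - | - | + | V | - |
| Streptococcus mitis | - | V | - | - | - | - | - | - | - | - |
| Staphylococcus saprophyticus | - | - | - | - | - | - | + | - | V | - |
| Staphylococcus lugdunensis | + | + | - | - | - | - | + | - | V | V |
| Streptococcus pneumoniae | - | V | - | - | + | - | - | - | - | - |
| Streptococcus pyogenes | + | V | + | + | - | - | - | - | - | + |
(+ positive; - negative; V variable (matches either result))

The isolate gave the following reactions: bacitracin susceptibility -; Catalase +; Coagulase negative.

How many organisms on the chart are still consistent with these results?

3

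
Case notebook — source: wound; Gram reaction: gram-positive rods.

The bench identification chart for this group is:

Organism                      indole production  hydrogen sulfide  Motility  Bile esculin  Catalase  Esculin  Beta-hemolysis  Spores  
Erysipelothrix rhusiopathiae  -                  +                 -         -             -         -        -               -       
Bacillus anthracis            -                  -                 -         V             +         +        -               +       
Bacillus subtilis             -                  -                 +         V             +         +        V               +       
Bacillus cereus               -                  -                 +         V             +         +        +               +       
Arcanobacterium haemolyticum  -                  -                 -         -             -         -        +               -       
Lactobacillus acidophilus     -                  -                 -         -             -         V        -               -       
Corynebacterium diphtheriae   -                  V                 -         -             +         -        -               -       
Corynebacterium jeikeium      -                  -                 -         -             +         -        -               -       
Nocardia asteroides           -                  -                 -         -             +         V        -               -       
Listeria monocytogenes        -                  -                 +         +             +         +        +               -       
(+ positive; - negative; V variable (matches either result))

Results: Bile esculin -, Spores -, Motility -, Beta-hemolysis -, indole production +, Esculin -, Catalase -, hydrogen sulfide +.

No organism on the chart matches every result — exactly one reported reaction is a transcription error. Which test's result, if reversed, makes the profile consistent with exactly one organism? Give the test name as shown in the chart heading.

As reported, no row in the chart matches all 8 reactions.
Reversing Beta-hemolysis → still no organism matches.
Reversing Bile esculin → still no organism matches.
Reversing Motility → still no organism matches.
Reversing indole production (to -) → unique match: Erysipelothrix rhusiopathiae.
Reversing Spores → still no organism matches.
Reversing Esculin → still no organism matches.
Reversing hydrogen sulfide → still no organism matches.
Reversing Catalase → still no organism matches.

indole production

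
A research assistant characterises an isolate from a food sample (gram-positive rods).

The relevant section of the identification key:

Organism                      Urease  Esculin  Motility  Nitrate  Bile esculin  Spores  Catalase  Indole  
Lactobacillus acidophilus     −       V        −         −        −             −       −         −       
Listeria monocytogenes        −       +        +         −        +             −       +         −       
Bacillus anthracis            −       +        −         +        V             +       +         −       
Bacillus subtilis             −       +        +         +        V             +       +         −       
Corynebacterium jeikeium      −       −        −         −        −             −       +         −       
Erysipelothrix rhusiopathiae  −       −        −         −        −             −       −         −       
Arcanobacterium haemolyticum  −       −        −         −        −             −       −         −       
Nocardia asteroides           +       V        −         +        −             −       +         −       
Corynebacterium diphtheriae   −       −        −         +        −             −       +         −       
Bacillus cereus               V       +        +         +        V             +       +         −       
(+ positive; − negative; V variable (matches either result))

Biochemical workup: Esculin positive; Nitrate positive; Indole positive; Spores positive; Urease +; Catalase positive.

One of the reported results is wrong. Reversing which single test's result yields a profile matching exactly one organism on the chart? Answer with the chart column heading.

Indole

As reported, no row in the chart matches all 6 reactions.
Reversing Indole (to −) → unique match: Bacillus cereus.
Reversing Catalase → still no organism matches.
Reversing Urease → still no organism matches.
Reversing Spores → still no organism matches.
Reversing Esculin → still no organism matches.
Reversing Nitrate → still no organism matches.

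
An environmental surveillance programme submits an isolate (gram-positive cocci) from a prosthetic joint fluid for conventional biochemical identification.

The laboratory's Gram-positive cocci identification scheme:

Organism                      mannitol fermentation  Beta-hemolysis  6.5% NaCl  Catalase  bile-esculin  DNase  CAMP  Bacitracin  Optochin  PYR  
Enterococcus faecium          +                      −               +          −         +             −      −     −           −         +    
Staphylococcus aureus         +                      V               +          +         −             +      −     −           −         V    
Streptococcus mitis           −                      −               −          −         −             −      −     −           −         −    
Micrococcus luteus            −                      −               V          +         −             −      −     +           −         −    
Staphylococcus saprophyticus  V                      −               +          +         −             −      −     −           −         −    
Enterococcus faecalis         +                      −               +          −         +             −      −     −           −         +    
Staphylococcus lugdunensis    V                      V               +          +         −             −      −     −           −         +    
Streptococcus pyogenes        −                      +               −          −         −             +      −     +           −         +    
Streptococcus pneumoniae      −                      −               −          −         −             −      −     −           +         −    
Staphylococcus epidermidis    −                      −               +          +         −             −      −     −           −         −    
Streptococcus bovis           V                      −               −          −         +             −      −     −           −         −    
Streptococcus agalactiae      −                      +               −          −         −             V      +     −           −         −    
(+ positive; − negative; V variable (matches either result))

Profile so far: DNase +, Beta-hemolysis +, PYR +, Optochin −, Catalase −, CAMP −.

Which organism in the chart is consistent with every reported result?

Streptococcus pyogenes

CAMP −: excludes Streptococcus agalactiae — 11 left.
PYR +: excludes 6 organisms — 5 left.
Beta-hemolysis +: excludes Enterococcus faecium, Enterococcus faecalis — 3 left.
DNase +: excludes Staphylococcus lugdunensis — 2 left.
Optochin −: all 2 remaining candidates are consistent.
Catalase −: excludes Staphylococcus aureus — 1 left.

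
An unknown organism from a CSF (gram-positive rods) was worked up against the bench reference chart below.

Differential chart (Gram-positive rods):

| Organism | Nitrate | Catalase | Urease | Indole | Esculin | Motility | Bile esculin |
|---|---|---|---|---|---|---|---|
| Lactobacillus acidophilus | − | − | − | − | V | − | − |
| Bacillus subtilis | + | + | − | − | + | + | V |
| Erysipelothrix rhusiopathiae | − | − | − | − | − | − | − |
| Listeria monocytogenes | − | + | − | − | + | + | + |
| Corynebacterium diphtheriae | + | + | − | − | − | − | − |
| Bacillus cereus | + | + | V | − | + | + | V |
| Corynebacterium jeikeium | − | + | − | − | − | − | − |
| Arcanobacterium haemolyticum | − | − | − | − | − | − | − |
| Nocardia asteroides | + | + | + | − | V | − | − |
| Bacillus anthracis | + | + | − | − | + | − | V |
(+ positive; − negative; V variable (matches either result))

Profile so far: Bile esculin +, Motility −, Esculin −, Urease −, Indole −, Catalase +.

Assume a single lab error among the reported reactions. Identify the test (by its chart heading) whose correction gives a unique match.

As reported, no row in the chart matches all 6 reactions.
Reversing Bile esculin → 2 organisms match (not unique).
Reversing Urease → still no organism matches.
Reversing Indole → still no organism matches.
Reversing Esculin (to +) → unique match: Bacillus anthracis.
Reversing Catalase → still no organism matches.
Reversing Motility → still no organism matches.

Esculin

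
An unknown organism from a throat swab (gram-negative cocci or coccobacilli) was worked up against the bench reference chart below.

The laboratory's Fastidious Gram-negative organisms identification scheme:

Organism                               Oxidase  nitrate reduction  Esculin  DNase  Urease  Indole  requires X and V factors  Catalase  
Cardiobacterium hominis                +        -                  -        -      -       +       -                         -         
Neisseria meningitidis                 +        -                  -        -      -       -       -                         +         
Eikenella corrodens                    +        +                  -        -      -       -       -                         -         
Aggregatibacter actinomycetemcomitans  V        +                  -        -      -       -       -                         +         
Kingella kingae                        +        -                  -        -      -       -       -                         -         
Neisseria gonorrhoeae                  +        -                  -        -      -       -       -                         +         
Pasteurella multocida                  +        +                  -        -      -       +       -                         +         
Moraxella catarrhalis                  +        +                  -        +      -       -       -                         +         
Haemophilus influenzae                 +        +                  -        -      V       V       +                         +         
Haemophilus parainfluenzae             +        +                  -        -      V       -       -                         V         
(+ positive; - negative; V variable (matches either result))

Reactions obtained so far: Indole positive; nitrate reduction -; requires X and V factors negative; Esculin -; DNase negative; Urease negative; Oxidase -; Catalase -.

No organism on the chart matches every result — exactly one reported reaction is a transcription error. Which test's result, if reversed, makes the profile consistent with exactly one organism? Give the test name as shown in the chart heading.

As reported, no row in the chart matches all 8 reactions.
Reversing Oxidase (to +) → unique match: Cardiobacterium hominis.
Reversing Indole → still no organism matches.
Reversing Esculin → still no organism matches.
Reversing requires X and V factors → still no organism matches.
Reversing nitrate reduction → still no organism matches.
Reversing DNase → still no organism matches.
Reversing Catalase → still no organism matches.
Reversing Urease → still no organism matches.

Oxidase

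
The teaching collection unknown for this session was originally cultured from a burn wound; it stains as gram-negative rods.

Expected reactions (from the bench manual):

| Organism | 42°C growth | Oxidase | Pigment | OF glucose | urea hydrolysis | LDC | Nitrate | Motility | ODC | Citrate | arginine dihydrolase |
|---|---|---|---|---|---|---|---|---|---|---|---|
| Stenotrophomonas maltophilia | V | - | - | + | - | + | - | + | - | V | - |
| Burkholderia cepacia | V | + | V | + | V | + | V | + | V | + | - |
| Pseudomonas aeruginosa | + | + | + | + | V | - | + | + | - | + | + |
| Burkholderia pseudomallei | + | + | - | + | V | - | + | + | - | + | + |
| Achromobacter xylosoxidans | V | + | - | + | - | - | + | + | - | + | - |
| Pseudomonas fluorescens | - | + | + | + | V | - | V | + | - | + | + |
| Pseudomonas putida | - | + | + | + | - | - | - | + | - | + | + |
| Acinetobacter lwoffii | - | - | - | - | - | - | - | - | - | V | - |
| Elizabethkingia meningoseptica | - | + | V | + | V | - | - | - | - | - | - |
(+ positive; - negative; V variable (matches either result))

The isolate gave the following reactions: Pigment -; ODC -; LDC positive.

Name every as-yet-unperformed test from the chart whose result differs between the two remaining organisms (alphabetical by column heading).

Oxidase

Pigment -: excludes Pseudomonas aeruginosa, Pseudomonas fluorescens, Pseudomonas putida — 6 left.
ODC -: all 6 remaining candidates are consistent.
LDC +: excludes Burkholderia pseudomallei, Achromobacter xylosoxidans, Acinetobacter lwoffii, Elizabethkingia meningoseptica — 2 left.
Two candidates remain: Burkholderia cepacia and Stenotrophomonas maltophilia.
  42°C growth: V vs V — variable for at least one, does not separate.
  Oxidase: Burkholderia cepacia +, Stenotrophomonas maltophilia - — discriminates.
  OF glucose: + vs + — same for both, does not separate.
  urea hydrolysis: V vs - — variable for at least one, does not separate.
  Nitrate: V vs - — variable for at least one, does not separate.
  Motility: + vs + — same for both, does not separate.
  Citrate: + vs V — variable for at least one, does not separate.
  arginine dihydrolase: - vs - — same for both, does not separate.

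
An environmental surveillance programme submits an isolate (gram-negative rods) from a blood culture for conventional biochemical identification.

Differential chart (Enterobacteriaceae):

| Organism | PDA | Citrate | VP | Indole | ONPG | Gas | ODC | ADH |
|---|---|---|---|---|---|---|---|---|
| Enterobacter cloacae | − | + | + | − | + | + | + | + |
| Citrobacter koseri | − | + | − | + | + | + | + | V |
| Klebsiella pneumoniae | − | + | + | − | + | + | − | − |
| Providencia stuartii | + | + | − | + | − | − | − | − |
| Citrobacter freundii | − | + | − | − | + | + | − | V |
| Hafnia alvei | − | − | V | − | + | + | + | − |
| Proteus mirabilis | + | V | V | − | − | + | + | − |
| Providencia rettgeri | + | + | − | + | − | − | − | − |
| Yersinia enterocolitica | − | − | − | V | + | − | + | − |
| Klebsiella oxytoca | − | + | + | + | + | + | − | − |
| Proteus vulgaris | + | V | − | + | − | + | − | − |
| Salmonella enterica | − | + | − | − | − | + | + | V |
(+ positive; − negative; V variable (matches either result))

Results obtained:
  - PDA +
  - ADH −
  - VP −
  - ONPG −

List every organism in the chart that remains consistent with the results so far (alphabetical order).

PDA +: excludes 8 organisms — 4 left.
ADH −: all 4 remaining candidates are consistent.
ONPG −: all 4 remaining candidates are consistent.
VP −: all 4 remaining candidates are consistent.

Proteus mirabilis, Proteus vulgaris, Providencia rettgeri, Providencia stuartii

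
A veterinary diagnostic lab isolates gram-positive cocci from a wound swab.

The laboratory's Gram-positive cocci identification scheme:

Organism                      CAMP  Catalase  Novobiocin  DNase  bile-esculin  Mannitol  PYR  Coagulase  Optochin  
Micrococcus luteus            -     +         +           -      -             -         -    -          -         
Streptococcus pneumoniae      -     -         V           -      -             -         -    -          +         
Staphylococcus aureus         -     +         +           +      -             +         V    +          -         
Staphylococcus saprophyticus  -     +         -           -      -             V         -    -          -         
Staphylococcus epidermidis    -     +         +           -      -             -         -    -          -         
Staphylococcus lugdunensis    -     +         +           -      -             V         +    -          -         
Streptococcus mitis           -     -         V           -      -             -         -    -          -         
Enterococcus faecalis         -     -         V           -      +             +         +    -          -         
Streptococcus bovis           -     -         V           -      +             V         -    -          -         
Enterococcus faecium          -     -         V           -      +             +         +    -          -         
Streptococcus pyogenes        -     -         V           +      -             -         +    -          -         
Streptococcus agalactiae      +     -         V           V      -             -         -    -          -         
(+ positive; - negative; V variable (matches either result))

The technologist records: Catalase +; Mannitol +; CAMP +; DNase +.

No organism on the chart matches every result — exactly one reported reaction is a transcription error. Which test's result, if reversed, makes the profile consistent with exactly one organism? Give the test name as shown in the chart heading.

CAMP

As reported, no row in the chart matches all 4 reactions.
Reversing DNase → still no organism matches.
Reversing Mannitol → still no organism matches.
Reversing CAMP (to -) → unique match: Staphylococcus aureus.
Reversing Catalase → still no organism matches.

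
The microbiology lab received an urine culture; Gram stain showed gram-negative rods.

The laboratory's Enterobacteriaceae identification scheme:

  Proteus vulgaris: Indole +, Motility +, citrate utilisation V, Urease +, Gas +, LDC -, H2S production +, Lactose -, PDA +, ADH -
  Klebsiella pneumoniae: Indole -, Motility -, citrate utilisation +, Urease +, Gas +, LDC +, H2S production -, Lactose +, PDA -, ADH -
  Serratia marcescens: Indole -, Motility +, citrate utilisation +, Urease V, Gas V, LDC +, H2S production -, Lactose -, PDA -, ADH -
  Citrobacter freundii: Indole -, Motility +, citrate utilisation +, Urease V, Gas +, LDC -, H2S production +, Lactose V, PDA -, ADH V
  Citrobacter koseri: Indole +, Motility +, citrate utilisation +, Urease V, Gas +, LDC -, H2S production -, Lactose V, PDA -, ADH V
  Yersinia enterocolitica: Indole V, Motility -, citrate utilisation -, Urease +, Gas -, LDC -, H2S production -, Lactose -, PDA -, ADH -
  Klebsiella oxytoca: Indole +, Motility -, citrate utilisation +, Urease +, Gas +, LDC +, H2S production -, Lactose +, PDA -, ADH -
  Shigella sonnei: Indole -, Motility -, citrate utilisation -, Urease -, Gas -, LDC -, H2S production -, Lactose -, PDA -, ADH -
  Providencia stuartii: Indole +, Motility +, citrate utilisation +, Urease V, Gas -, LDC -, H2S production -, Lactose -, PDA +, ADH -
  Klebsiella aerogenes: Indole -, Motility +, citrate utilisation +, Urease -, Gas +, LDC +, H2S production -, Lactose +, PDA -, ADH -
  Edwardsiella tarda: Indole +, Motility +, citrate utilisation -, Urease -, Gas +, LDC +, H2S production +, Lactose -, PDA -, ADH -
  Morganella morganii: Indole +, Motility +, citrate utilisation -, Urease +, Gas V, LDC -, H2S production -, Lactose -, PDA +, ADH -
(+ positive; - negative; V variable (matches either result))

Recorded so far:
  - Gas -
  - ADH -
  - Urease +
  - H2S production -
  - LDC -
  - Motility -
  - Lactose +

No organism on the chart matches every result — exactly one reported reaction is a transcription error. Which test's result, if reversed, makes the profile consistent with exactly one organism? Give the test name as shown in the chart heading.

As reported, no row in the chart matches all 7 reactions.
Reversing Lactose (to -) → unique match: Yersinia enterocolitica.
Reversing H2S production → still no organism matches.
Reversing LDC → still no organism matches.
Reversing Motility → still no organism matches.
Reversing Urease → still no organism matches.
Reversing Gas → still no organism matches.
Reversing ADH → still no organism matches.

Lactose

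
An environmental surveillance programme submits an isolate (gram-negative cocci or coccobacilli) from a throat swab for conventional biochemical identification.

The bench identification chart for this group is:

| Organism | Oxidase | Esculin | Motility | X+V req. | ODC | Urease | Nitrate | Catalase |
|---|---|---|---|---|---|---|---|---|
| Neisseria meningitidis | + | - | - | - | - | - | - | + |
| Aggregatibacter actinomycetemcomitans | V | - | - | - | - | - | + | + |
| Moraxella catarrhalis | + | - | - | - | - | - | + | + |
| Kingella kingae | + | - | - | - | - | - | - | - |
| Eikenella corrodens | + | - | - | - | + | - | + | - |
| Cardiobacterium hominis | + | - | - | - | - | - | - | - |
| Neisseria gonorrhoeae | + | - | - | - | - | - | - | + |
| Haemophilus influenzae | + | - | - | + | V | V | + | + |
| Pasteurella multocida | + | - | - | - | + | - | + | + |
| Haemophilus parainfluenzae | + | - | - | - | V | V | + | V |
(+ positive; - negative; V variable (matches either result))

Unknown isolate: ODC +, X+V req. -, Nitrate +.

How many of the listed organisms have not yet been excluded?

X+V req. -: excludes Haemophilus influenzae — 9 left.
ODC +: excludes 6 organisms — 3 left.
Nitrate +: all 3 remaining candidates are consistent.
Still consistent: Eikenella corrodens, Haemophilus parainfluenzae, Pasteurella multocida.

3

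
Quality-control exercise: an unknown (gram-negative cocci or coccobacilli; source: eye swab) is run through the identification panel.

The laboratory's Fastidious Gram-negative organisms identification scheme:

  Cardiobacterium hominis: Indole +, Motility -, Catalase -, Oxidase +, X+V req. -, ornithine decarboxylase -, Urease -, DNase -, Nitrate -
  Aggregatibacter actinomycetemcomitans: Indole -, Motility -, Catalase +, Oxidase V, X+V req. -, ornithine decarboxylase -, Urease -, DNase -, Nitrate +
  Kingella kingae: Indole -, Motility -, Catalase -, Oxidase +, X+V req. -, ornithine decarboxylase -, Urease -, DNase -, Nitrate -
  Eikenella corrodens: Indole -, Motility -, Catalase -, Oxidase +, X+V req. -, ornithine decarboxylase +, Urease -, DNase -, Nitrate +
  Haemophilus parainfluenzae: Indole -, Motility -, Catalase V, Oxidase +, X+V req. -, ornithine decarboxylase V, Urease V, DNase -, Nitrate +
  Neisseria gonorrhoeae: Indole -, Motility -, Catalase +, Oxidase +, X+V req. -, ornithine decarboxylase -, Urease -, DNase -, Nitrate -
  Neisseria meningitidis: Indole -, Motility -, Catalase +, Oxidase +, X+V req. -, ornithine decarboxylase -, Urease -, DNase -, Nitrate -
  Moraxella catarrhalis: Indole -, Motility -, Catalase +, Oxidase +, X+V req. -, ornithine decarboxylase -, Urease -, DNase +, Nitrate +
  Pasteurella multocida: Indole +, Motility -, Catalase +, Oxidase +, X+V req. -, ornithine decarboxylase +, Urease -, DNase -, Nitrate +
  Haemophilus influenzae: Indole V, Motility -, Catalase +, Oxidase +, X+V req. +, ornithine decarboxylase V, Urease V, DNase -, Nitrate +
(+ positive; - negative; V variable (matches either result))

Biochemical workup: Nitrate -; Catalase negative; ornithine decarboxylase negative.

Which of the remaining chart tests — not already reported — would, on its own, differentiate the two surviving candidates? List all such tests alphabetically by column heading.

Indole

Nitrate -: excludes 6 organisms — 4 left.
Catalase -: excludes Neisseria gonorrhoeae, Neisseria meningitidis — 2 left.
ornithine decarboxylase -: all 2 remaining candidates are consistent.
Two candidates remain: Cardiobacterium hominis and Kingella kingae.
  Indole: Cardiobacterium hominis +, Kingella kingae - — discriminates.
  Motility: - vs - — same for both, does not separate.
  Oxidase: + vs + — same for both, does not separate.
  X+V req.: - vs - — same for both, does not separate.
  Urease: - vs - — same for both, does not separate.
  DNase: - vs - — same for both, does not separate.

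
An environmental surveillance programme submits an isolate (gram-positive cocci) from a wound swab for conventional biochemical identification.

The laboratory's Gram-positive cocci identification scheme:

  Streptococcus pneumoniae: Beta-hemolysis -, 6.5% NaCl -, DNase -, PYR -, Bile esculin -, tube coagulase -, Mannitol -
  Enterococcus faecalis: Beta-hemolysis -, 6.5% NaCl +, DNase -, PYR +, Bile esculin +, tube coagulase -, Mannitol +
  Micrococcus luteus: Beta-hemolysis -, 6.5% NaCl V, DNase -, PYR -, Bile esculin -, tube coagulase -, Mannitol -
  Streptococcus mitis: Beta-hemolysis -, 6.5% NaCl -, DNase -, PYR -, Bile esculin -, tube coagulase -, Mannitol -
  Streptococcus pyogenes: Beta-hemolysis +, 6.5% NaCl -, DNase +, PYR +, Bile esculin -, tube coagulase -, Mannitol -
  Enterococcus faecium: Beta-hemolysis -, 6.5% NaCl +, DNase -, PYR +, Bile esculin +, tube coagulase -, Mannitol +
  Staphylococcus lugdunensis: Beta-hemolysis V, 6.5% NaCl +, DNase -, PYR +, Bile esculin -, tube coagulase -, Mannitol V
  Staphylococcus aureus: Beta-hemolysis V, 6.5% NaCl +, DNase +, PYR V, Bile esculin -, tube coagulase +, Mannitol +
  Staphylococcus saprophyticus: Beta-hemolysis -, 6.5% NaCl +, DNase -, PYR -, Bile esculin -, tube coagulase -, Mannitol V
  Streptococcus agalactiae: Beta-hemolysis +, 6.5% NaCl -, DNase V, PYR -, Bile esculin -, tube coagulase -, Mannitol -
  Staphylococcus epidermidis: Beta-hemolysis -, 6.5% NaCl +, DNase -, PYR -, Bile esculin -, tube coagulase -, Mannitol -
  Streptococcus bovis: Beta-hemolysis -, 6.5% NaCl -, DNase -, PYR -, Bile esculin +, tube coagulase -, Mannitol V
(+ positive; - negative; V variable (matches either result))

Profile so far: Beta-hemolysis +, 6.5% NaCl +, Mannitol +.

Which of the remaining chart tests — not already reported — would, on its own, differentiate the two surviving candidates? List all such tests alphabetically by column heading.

6.5% NaCl +: excludes 5 organisms — 7 left.
Mannitol +: excludes Micrococcus luteus, Staphylococcus epidermidis — 5 left.
Beta-hemolysis +: excludes Enterococcus faecalis, Enterococcus faecium, Staphylococcus saprophyticus — 2 left.
Two candidates remain: Staphylococcus aureus and Staphylococcus lugdunensis.
  DNase: Staphylococcus aureus +, Staphylococcus lugdunensis - — discriminates.
  PYR: V vs + — variable for at least one, does not separate.
  Bile esculin: - vs - — same for both, does not separate.
  tube coagulase: Staphylococcus aureus +, Staphylococcus lugdunensis - — discriminates.

DNase, tube coagulase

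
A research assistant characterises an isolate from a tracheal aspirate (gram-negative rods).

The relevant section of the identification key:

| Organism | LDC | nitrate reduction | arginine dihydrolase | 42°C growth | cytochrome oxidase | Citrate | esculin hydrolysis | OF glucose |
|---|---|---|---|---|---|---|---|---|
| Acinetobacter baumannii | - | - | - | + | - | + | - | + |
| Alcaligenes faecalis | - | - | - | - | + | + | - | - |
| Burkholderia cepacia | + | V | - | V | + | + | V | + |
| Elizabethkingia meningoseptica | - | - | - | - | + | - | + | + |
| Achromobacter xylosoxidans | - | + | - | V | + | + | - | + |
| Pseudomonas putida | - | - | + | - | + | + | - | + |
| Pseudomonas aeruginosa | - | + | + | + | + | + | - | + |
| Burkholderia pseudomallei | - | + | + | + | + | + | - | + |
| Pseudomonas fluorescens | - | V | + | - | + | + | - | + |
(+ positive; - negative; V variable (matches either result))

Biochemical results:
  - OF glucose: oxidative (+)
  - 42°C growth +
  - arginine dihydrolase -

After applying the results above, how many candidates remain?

3

42°C growth +: excludes Alcaligenes faecalis, Elizabethkingia meningoseptica, Pseudomonas putida, Pseudomonas fluorescens — 5 left.
arginine dihydrolase -: excludes Pseudomonas aeruginosa, Burkholderia pseudomallei — 3 left.
OF glucose +: all 3 remaining candidates are consistent.
Still consistent: Achromobacter xylosoxidans, Acinetobacter baumannii, Burkholderia cepacia.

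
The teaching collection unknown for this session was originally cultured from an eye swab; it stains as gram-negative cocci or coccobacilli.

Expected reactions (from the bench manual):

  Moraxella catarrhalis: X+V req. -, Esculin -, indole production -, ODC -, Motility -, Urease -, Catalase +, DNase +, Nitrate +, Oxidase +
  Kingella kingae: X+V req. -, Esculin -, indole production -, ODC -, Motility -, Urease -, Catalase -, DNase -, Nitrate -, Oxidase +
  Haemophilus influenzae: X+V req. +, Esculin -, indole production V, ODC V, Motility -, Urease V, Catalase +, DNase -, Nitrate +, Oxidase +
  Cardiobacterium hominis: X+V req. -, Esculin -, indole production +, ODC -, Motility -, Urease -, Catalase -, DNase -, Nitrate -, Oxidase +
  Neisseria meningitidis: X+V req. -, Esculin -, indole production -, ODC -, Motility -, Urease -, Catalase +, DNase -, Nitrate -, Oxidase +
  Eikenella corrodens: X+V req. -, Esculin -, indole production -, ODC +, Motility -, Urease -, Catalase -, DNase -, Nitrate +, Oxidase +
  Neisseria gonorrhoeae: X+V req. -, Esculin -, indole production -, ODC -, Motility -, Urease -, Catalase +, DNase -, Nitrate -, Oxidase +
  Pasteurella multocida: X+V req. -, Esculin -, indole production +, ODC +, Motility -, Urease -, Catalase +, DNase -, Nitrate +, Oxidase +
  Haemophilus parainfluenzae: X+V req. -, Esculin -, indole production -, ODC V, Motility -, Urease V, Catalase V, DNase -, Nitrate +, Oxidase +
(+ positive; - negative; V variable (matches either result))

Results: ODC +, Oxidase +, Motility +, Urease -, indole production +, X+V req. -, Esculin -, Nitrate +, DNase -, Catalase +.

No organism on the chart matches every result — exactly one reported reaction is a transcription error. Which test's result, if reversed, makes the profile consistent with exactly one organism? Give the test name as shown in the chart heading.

Motility

As reported, no row in the chart matches all 10 reactions.
Reversing DNase → still no organism matches.
Reversing Esculin → still no organism matches.
Reversing Oxidase → still no organism matches.
Reversing Urease → still no organism matches.
Reversing ODC → still no organism matches.
Reversing Motility (to -) → unique match: Pasteurella multocida.
Reversing Nitrate → still no organism matches.
Reversing X+V req. → still no organism matches.
Reversing Catalase → still no organism matches.
Reversing indole production → still no organism matches.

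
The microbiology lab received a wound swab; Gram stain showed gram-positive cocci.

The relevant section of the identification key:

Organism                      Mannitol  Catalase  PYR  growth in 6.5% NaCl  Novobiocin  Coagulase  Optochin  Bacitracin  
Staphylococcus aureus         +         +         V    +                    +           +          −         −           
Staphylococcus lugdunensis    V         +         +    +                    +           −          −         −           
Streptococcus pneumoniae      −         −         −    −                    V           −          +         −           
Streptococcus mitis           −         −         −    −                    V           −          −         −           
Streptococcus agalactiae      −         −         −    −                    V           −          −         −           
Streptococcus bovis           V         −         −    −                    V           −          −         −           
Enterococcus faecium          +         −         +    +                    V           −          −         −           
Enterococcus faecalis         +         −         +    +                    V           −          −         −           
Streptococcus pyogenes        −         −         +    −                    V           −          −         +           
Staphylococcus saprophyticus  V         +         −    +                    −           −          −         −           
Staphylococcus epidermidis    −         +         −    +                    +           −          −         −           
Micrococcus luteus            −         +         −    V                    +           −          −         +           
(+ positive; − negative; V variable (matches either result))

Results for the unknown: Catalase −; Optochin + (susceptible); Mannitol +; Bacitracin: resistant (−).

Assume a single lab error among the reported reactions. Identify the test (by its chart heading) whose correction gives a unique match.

Mannitol

As reported, no row in the chart matches all 4 reactions.
Reversing Mannitol (to −) → unique match: Streptococcus pneumoniae.
Reversing Catalase → still no organism matches.
Reversing Optochin → 3 organisms match (not unique).
Reversing Bacitracin → still no organism matches.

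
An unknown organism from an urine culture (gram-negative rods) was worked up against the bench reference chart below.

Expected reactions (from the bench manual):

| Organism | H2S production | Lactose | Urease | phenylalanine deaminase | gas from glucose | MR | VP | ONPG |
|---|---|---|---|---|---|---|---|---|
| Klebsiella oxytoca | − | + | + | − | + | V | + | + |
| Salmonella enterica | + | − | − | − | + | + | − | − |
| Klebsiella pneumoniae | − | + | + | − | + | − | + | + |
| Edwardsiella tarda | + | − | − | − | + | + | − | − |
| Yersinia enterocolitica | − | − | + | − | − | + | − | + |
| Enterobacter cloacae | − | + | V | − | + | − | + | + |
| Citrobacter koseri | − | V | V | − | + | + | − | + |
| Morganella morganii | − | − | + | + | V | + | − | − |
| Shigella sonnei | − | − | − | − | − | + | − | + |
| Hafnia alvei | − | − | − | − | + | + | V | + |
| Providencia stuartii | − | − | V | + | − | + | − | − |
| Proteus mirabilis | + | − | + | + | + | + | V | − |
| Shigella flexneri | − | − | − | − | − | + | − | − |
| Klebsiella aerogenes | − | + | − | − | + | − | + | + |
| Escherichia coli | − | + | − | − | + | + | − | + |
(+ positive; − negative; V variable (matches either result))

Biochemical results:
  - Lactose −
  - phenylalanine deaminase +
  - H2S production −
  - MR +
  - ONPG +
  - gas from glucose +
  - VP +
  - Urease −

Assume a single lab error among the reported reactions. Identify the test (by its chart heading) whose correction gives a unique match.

phenylalanine deaminase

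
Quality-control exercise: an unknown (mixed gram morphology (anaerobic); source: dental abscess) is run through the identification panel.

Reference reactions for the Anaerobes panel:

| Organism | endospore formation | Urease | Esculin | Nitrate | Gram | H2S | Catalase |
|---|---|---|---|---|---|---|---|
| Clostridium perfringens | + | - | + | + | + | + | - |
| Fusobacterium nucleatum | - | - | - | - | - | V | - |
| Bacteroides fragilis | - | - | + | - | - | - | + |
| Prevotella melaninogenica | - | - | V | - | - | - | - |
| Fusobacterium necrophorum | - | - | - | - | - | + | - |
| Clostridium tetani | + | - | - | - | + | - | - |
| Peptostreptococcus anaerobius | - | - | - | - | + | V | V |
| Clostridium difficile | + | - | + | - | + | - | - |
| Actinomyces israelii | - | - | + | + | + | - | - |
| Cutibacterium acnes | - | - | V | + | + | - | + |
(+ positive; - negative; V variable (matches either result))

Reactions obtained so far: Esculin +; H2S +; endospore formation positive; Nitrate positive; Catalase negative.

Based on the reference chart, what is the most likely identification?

Clostridium perfringens

endospore formation +: excludes 7 organisms — 3 left.
Nitrate +: excludes Clostridium tetani, Clostridium difficile — 1 left.
Esculin +: the one remaining candidate is consistent.
H2S +: the one remaining candidate is consistent.
Catalase -: the one remaining candidate is consistent.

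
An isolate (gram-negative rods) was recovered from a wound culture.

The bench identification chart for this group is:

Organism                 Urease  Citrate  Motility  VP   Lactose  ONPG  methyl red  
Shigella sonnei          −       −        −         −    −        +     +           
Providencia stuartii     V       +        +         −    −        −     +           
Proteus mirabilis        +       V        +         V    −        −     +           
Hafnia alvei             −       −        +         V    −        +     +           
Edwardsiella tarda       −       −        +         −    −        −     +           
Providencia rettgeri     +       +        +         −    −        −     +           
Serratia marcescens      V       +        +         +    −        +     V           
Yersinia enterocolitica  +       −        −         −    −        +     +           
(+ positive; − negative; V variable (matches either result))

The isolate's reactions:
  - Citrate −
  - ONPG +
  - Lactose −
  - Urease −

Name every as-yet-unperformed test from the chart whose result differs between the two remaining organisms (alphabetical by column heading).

Motility

Citrate −: excludes Providencia stuartii, Providencia rettgeri, Serratia marcescens — 5 left.
Urease −: excludes Proteus mirabilis, Yersinia enterocolitica — 3 left.
Lactose −: all 3 remaining candidates are consistent.
ONPG +: excludes Edwardsiella tarda — 2 left.
Two candidates remain: Hafnia alvei and Shigella sonnei.
  Motility: Hafnia alvei +, Shigella sonnei − — discriminates.
  VP: V vs − — variable for at least one, does not separate.
  methyl red: + vs + — same for both, does not separate.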